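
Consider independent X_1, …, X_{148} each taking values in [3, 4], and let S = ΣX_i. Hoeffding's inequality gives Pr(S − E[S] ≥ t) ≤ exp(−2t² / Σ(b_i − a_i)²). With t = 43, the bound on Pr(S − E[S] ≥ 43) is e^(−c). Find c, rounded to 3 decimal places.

Σ(b_i − a_i)² = 148·(1)² = 148.
c = 2t²/148 = 2·43²/148 = 24.9865.

24.986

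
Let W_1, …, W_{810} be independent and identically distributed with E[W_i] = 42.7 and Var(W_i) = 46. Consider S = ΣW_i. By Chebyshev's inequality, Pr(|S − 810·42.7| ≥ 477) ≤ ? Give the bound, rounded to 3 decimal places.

Var(S) = n·Var(W_i) = 810·46 = 37260.
Chebyshev: Pr(|S − 810·42.7| ≥ 477) ≤ Var(S)/477² = 37260/227529 = 0.1638.

0.164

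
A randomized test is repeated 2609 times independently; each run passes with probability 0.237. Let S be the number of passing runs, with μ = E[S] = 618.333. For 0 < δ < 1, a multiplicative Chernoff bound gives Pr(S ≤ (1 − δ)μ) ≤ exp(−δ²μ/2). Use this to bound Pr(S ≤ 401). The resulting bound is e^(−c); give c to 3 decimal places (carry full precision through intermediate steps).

Write 401 = (1 − δ)μ, so δ = 1 − 401/618.333 = 0.3514821…
Then the exponent is δ²μ/2 = (μ − 401)²/(2μ) = 38.194333.

38.194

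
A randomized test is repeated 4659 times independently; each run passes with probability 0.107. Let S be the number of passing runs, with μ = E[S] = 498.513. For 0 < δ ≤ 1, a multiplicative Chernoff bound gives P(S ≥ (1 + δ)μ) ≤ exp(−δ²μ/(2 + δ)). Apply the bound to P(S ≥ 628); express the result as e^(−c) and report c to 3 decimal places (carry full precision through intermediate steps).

Write 628 = (1 + δ)μ, so δ = 628/498.513 − 1 = 0.2597465…
Then the exponent is δ²μ/(2 + δ) = (628 − μ)² / (μ·(2 + δ)) = 14.883879.

14.884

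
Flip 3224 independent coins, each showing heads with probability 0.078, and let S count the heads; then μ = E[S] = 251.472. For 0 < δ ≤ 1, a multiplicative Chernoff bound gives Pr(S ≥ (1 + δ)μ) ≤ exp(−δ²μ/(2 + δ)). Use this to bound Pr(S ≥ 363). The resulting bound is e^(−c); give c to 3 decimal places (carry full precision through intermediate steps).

20.243

Write 363 = (1 + δ)μ, so δ = 363/251.472 − 1 = 0.4435007…
Then the exponent is δ²μ/(2 + δ) = (363 − μ)² / (μ·(2 + δ)) = 20.242574.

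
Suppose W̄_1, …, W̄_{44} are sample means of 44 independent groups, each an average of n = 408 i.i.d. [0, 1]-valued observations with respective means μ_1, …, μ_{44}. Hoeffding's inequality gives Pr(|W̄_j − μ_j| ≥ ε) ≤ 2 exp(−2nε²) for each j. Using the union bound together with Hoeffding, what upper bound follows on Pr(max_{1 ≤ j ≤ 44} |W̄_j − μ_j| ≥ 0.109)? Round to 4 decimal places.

Per-experiment Hoeffding bound: 2·exp(−2·408·0.109²) = 2·exp(−9.69490) = 0.00012319.
Union bound over 44 events: 44·0.00012319 = 0.00542.

0.0054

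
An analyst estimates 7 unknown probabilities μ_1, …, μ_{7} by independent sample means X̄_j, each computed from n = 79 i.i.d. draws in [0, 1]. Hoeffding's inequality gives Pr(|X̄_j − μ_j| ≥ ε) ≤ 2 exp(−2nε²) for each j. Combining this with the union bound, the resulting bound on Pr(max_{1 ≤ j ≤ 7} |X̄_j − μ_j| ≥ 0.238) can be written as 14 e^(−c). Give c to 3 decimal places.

8.950

Union bound over the 7 events: Pr(max_{1 ≤ j ≤ 7} |X̄_j − μ_j| ≥ 0.238) ≤ 7·2·exp(−2nε²) = 14 exp(−2·79·0.238²).
So c = 2·79·0.238² = 8.9498.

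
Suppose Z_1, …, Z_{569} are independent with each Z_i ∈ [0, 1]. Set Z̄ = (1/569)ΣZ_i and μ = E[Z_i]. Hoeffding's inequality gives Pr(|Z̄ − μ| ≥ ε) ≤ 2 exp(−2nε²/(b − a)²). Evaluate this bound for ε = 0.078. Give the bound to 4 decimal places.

0.0020

Exponent: 2nε²/(b − a)² = 2·569·0.078² / 1² = 6.92359.
Bound = 2·exp(−6.92359) = 0.00197.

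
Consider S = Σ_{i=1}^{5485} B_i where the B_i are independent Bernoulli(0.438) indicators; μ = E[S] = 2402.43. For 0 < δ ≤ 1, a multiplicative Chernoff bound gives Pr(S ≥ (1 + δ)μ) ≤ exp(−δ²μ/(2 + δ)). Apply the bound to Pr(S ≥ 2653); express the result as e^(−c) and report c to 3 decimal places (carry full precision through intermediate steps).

Write 2653 = (1 + δ)μ, so δ = 2653/2402.43 − 1 = 0.1042986…
Then the exponent is δ²μ/(2 + δ) = (2653 − μ)² / (μ·(2 + δ)) = 12.419384.

12.419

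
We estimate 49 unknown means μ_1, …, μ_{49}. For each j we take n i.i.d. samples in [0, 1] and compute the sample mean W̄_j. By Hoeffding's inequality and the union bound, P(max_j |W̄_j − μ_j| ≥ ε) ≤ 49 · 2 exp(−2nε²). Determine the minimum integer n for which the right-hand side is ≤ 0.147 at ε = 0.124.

212

Need 2·49·exp(−2nε²) ≤ 0.147, i.e. exp(−2nε²) ≤ 0.147/98.
So 2nε² ≥ ln(98/0.147) = 6.502290.
Hence n ≥ 6.502290/(2·0.124²) = 211.443.
The smallest integer n is 212.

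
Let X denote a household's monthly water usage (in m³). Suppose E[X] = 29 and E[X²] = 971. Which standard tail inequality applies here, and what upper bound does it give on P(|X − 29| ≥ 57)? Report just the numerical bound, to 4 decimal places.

The first two moments determine the variance, so Chebyshev's inequality is the sharpest standard bound available.
Var(X) = E[X²] − (E[X])² = 971 − 841 = 130.
Chebyshev's inequality: P(|X − μ| ≥ t) ≤ Var(X)/t² = 130/3249 = 0.0400.

0.0400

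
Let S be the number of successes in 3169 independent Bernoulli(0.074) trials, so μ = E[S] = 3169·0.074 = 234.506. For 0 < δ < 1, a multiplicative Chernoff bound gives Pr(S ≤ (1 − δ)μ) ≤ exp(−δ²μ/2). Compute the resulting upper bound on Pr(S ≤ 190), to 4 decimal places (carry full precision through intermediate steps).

0.0147

Write 190 = (1 − δ)μ, so δ = 1 − 190/234.506 = 0.1897862…
Then the exponent is δ²μ/2 = (μ − 190)²/(2μ) = 4.223312.
Bound = exp(−4.223312) = 0.01465.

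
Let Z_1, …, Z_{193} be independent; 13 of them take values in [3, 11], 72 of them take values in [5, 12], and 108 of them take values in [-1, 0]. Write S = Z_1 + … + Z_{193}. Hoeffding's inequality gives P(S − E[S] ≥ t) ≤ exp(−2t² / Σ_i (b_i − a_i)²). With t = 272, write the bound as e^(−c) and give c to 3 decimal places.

33.117

Σ(b_i − a_i)² = 13·8² + 72·7² + 108·1² = 4468.
c = 2t² / 4468 = 2·272² / 4468 = 33.1173.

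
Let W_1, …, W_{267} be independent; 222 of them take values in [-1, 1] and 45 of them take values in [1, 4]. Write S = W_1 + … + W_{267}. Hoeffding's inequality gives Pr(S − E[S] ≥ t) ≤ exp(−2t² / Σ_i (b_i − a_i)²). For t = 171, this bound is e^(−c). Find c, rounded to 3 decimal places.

Σ(b_i − a_i)² = 222·2² + 45·3² = 1293.
c = 2t² / 1293 = 2·171² / 1293 = 45.2297.

45.230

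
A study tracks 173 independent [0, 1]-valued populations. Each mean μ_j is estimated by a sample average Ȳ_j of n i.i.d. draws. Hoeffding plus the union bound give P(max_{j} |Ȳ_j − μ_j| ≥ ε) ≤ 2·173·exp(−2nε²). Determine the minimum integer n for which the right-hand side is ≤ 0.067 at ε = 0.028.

5453

Need 2·173·exp(−2nε²) ≤ 0.067, i.e. exp(−2nε²) ≤ 0.067/346.
So 2nε² ≥ ln(346/0.067) = 8.549501.
Hence n ≥ 8.549501/(2·0.028²) = 5452.488.
The smallest integer n is 5453.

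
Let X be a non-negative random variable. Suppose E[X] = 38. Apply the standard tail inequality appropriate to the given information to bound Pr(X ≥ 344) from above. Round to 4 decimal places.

0.1105

Only the mean of a non-negative variable is known, so Markov's inequality is the applicable tail bound.
Markov's inequality: for a non-negative random variable, Pr(X ≥ a) ≤ E[X]/a.
Here E[X] = 38 and a = 344, so the bound is 38/344 = 0.1105.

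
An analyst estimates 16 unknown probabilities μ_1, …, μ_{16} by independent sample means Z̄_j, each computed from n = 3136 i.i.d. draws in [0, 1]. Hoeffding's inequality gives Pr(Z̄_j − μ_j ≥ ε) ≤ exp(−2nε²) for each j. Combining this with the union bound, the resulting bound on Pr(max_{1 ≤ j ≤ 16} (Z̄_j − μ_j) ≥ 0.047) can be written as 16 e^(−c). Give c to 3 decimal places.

13.855

Union bound over the 16 events: Pr(max_{1 ≤ j ≤ 16} (Z̄_j − μ_j) ≥ 0.047) ≤ 16·exp(−2nε²) = 16 exp(−2·3136·0.047²).
So c = 2·3136·0.047² = 13.8548.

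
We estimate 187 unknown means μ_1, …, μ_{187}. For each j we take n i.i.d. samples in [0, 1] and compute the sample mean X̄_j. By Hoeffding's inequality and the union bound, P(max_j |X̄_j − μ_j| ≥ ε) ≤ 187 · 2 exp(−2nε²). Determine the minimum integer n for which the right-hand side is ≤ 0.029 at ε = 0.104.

Need 2·187·exp(−2nε²) ≤ 0.029, i.e. exp(−2nε²) ≤ 0.029/374.
So 2nε² ≥ ln(374/0.029) = 9.464715.
Hence n ≥ 9.464715/(2·0.104²) = 437.533.
The smallest integer n is 438.

438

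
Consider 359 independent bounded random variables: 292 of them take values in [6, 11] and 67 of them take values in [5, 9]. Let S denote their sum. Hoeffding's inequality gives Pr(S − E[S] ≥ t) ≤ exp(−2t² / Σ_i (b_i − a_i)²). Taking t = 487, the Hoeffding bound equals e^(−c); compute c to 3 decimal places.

56.658

Σ(b_i − a_i)² = 292·5² + 67·4² = 8372.
c = 2t² / 8372 = 2·487² / 8372 = 56.6577.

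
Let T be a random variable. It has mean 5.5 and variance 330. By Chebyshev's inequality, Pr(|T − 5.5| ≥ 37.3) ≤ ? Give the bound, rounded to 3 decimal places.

0.237

Chebyshev: Pr(|T − μ| ≥ t) ≤ Var(T)/t².
Bound = 330 / 1391.29 = 0.2372.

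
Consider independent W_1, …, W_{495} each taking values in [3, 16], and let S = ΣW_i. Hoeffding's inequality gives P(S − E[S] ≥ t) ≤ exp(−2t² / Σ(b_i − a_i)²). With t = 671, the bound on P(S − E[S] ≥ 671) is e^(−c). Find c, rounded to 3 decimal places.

Σ(b_i − a_i)² = 495·(13)² = 83655.
c = 2t²/83655 = 2·671²/83655 = 10.7642.

10.764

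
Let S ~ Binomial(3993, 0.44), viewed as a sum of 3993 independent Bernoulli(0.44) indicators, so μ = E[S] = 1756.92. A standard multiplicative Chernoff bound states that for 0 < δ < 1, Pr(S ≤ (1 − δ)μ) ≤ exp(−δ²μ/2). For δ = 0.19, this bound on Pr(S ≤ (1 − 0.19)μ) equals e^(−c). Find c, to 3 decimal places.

31.712

c = δ²μ/2 = 0.19²·1756.92/2 = 31.7124.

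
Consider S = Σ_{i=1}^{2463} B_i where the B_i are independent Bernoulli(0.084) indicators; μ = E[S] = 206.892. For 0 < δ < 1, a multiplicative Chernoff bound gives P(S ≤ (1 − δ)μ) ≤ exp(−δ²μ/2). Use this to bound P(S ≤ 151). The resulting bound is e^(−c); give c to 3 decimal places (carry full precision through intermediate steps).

Write 151 = (1 − δ)μ, so δ = 1 − 151/206.892 = 0.2701506…
Then the exponent is δ²μ/2 = (μ − 151)²/(2μ) = 7.549629.

7.550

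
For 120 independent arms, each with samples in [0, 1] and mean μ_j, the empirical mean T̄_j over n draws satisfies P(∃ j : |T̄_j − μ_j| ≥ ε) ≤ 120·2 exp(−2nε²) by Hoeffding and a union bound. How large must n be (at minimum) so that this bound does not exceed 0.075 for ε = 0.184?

120

Need 2·120·exp(−2nε²) ≤ 0.075, i.e. exp(−2nε²) ≤ 0.075/240.
So 2nε² ≥ ln(240/0.075) = 8.070906.
Hence n ≥ 8.070906/(2·0.184²) = 119.195.
The smallest integer n is 120.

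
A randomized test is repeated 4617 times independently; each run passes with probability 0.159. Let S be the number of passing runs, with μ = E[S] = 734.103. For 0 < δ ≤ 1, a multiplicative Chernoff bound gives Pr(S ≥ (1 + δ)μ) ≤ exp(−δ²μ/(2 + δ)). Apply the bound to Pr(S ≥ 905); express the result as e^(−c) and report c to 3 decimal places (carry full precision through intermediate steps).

Write 905 = (1 + δ)μ, so δ = 905/734.103 − 1 = 0.232797…
Then the exponent is δ²μ/(2 + δ) = (905 − μ)² / (μ·(2 + δ)) = 17.818151.

17.818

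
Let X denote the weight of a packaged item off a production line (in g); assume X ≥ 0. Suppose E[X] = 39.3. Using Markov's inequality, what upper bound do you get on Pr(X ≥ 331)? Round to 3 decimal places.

Markov's inequality: for a non-negative random variable, Pr(X ≥ a) ≤ E[X]/a.
Here E[X] = 39.3 and a = 331, so the bound is 39.3/331 = 0.1187.

0.119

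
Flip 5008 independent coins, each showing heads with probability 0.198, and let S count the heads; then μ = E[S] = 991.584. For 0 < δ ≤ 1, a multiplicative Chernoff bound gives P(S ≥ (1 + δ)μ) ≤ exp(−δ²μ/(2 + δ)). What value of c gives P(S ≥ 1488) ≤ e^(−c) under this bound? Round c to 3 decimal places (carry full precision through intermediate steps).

Write 1488 = (1 + δ)μ, so δ = 1488/991.584 − 1 = 0.5006293…
Then the exponent is δ²μ/(2 + δ) = (1488 − μ)² / (μ·(2 + δ)) = 99.383141.

99.383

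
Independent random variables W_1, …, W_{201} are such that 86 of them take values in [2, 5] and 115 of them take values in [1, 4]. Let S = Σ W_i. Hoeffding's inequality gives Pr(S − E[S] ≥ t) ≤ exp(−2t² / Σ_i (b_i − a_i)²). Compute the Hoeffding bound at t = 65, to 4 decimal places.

Σ(b_i − a_i)² = 86·3² + 115·3² = 1809.
Exponent = 2·65² / 1809 = 4.67109.
Bound = exp(−4.67109) = 0.00936.

0.0094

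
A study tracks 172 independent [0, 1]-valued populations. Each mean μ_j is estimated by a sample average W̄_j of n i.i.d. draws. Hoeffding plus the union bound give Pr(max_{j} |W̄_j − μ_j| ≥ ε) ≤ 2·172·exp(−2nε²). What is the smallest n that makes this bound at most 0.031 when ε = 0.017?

Need 2·172·exp(−2nε²) ≤ 0.031, i.e. exp(−2nε²) ≤ 0.031/344.
So 2nε² ≥ ln(344/0.031) = 9.314410.
Hence n ≥ 9.314410/(2·0.017²) = 16114.896.
The smallest integer n is 16115.

16115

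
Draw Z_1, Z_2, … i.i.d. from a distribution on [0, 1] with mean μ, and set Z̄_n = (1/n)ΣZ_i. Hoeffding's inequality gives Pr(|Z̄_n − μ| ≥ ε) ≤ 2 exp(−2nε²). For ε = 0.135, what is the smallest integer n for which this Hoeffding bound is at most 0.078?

Require 2·exp(−2nε²) ≤ 0.078, i.e. 2nε² ≥ ln(2/0.078) = 3.244194.
So n ≥ 3.244194 / (2·0.135²) = 89.004.
The smallest integer n is 90.

90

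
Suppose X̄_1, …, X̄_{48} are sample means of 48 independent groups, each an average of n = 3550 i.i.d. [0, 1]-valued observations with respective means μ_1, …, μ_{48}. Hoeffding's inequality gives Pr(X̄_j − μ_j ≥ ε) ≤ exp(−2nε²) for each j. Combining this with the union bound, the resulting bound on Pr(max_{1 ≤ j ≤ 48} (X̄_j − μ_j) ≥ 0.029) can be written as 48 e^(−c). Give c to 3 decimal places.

Union bound over the 48 events: Pr(max_{1 ≤ j ≤ 48} (X̄_j − μ_j) ≥ 0.029) ≤ 48·exp(−2nε²) = 48 exp(−2·3550·0.029²).
So c = 2·3550·0.029² = 5.9711.

5.971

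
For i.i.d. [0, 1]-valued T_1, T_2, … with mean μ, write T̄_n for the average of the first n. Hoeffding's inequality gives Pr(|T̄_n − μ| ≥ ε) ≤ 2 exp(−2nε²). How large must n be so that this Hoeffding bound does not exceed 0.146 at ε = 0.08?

Require 2·exp(−2nε²) ≤ 0.146, i.e. 2nε² ≥ ln(2/0.146) = 2.617296.
So n ≥ 2.617296 / (2·0.08²) = 204.476.
The smallest integer n is 205.

205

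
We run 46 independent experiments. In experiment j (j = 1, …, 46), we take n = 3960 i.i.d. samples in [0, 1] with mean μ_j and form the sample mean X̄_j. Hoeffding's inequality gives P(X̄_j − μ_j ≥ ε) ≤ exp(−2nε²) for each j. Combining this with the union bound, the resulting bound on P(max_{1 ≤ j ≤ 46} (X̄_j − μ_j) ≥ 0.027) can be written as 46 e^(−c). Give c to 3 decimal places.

5.774

Union bound over the 46 events: P(max_{1 ≤ j ≤ 46} (X̄_j − μ_j) ≥ 0.027) ≤ 46·exp(−2nε²) = 46 exp(−2·3960·0.027²).
So c = 2·3960·0.027² = 5.7737.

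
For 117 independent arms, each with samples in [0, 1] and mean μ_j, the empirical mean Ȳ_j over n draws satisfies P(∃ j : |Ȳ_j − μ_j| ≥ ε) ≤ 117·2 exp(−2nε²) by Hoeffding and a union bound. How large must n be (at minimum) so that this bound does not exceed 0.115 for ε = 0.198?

98

Need 2·117·exp(−2nε²) ≤ 0.115, i.e. exp(−2nε²) ≤ 0.115/234.
So 2nε² ≥ ln(234/0.115) = 7.618144.
Hence n ≥ 7.618144/(2·0.198²) = 97.160.
The smallest integer n is 98.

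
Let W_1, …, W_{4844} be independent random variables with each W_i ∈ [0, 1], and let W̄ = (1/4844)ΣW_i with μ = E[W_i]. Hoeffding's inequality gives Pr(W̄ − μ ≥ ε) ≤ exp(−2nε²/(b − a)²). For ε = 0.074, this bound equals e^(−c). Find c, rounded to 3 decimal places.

c = 2nε²/(b − a)² = 2·4844·0.074² / 1² = 53.0515.

53.051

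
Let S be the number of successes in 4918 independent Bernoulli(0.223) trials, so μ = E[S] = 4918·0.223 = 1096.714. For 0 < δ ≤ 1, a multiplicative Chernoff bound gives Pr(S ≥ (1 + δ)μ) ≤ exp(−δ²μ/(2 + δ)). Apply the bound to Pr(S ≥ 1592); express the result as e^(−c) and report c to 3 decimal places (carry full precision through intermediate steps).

91.236

Write 1592 = (1 + δ)μ, so δ = 1592/1096.714 − 1 = 0.4516091…
Then the exponent is δ²μ/(2 + δ) = (1592 − μ)² / (μ·(2 + δ)) = 91.236265.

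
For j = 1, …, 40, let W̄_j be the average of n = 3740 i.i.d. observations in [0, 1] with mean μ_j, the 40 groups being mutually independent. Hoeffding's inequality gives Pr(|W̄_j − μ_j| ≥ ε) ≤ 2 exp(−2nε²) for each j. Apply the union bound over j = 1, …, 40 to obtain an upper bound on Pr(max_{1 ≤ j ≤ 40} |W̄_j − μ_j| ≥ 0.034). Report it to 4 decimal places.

0.0141

Per-experiment Hoeffding bound: 2·exp(−2·3740·0.034²) = 2·exp(−8.64688) = 0.00035135.
Union bound over 40 events: 40·0.00035135 = 0.01405.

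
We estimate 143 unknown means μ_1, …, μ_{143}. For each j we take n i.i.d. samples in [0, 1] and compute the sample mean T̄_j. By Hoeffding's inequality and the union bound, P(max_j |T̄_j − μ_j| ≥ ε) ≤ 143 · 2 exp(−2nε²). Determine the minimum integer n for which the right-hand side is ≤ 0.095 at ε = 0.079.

642

Need 2·143·exp(−2nε²) ≤ 0.095, i.e. exp(−2nε²) ≤ 0.095/286.
So 2nε² ≥ ln(286/0.095) = 8.009870.
Hence n ≥ 8.009870/(2·0.079²) = 641.714.
The smallest integer n is 642.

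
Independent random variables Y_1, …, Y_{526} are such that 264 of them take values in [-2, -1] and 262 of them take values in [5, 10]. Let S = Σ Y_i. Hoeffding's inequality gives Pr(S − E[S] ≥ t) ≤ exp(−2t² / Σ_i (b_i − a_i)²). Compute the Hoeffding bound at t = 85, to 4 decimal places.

0.1200

Σ(b_i − a_i)² = 264·1² + 262·5² = 6814.
Exponent = 2·85² / 6814 = 2.12063.
Bound = exp(−2.12063) = 0.11996.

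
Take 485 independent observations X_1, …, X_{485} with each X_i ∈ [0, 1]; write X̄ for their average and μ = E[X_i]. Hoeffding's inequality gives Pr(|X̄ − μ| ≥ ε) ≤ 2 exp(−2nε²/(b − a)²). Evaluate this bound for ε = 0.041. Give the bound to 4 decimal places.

0.3916

Exponent: 2nε²/(b − a)² = 2·485·0.041² / 1² = 1.63057.
Bound = 2·exp(−1.63057) = 0.39164.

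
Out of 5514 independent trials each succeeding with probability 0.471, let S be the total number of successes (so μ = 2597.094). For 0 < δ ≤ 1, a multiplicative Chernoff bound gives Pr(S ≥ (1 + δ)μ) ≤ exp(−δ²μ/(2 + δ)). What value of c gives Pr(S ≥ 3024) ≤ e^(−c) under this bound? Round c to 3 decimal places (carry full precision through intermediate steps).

Write 3024 = (1 + δ)μ, so δ = 3024/2597.094 − 1 = 0.1643783…
Then the exponent is δ²μ/(2 + δ) = (3024 − μ)² / (μ·(2 + δ)) = 32.422289.

32.422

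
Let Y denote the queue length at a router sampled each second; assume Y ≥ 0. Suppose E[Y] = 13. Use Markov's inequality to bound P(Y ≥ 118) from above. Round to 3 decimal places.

Markov's inequality: for a non-negative random variable, P(Y ≥ a) ≤ E[Y]/a.
Here E[Y] = 13 and a = 118, so the bound is 13/118 = 0.1102.

0.110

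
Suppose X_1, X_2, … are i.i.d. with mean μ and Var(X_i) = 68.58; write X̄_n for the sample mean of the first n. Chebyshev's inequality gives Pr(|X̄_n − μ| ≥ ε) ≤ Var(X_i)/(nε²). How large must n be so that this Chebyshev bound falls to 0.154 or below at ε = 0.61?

Require 68.58/(n·0.61²) ≤ 0.154, i.e. n ≥ 68.58/(0.154·0.61²) = 1196.788.
The smallest integer n is 1197.

1197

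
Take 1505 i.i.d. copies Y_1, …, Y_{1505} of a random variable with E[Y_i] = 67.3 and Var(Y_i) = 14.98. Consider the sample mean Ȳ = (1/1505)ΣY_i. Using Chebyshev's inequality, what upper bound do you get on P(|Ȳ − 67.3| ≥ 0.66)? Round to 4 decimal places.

Var(Ȳ) = Var(Y_i)/n = 14.98/1505 = 0.0099535.
Chebyshev: P(|Ȳ − 67.3| ≥ 0.66) ≤ Var(Ȳ)/(0.66)² = 14.98/(1505·0.66²) = 0.0229.

0.0229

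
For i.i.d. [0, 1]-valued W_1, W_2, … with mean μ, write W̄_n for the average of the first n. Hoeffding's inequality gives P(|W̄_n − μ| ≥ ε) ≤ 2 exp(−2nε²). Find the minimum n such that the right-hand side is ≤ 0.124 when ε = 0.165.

52

Require 2·exp(−2nε²) ≤ 0.124, i.e. 2nε² ≥ ln(2/0.124) = 2.780621.
So n ≥ 2.780621 / (2·0.165²) = 51.067.
The smallest integer n is 52.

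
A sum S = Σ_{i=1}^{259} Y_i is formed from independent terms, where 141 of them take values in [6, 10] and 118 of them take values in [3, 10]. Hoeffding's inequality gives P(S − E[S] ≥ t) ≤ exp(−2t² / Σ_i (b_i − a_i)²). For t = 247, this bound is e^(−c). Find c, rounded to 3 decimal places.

15.180

Σ(b_i − a_i)² = 141·4² + 118·7² = 8038.
c = 2t² / 8038 = 2·247² / 8038 = 15.1801.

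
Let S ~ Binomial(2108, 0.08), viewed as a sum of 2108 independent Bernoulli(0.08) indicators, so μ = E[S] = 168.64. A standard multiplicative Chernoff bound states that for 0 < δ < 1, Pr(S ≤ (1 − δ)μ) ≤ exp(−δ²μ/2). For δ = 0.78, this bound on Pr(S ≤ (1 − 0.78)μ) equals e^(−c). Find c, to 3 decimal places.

c = δ²μ/2 = 0.78²·168.64/2 = 51.3003.

51.300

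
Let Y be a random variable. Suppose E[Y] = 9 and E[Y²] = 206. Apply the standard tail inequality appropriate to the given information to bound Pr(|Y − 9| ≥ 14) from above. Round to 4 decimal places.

0.6378

The first two moments determine the variance, so Chebyshev's inequality is the sharpest standard bound available.
Var(Y) = E[Y²] − (E[Y])² = 206 − 81 = 125.
Chebyshev's inequality: Pr(|Y − μ| ≥ t) ≤ Var(Y)/t² = 125/196 = 0.6378.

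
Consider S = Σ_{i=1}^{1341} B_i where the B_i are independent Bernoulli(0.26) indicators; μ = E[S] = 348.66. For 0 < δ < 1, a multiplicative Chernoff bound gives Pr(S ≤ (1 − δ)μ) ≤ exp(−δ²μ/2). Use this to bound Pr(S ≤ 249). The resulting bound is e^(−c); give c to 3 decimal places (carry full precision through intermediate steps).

Write 249 = (1 − δ)μ, so δ = 1 − 249/348.66 = 0.2858372…
Then the exponent is δ²μ/2 = (μ − 249)²/(2μ) = 14.243268.

14.243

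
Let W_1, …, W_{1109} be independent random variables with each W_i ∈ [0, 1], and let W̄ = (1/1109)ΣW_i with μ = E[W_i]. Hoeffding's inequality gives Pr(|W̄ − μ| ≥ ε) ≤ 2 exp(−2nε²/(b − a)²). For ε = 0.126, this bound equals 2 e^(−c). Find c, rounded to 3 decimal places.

35.213

c = 2nε²/(b − a)² = 2·1109·0.126² / 1² = 35.2130.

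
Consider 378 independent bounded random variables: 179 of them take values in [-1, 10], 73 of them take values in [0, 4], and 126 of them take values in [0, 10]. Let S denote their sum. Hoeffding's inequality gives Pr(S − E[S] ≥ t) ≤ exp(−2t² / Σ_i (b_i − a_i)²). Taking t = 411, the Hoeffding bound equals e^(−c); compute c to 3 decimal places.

Σ(b_i − a_i)² = 179·11² + 73·4² + 126·10² = 35427.
c = 2t² / 35427 = 2·411² / 35427 = 9.5363.

9.536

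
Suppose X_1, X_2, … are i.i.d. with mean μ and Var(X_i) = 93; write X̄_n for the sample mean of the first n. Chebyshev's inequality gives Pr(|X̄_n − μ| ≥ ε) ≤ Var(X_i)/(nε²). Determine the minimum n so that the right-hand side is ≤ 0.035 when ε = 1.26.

Require 93/(n·1.26²) ≤ 0.035, i.e. n ≥ 93/(0.035·1.26²) = 1673.685.
The smallest integer n is 1674.

1674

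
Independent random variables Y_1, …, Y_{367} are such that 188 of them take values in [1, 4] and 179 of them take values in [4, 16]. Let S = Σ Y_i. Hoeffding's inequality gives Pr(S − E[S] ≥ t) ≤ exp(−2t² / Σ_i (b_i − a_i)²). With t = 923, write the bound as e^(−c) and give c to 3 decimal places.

Σ(b_i − a_i)² = 188·3² + 179·12² = 27468.
c = 2t² / 27468 = 2·923² / 27468 = 62.0307.

62.031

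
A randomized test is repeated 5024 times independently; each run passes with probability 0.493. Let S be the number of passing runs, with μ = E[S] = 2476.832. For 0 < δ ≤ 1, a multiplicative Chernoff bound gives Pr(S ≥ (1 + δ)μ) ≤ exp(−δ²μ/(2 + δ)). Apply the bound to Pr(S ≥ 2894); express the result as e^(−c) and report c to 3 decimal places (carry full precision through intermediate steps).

32.403

Write 2894 = (1 + δ)μ, so δ = 2894/2476.832 − 1 = 0.1684281…
Then the exponent is δ²μ/(2 + δ) = (2894 − μ)² / (μ·(2 + δ)) = 32.402641.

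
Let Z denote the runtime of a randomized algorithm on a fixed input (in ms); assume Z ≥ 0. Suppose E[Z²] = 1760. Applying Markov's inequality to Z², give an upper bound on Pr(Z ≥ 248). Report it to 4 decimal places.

Since Z ≥ 0, the event {Z ≥ 248} is the same as {Z² ≥ 61504}.
Markov's inequality applied to Z² gives Pr(Z² ≥ 61504) ≤ E[Z²]/61504 = 1760/61504 = 0.0286.

0.0286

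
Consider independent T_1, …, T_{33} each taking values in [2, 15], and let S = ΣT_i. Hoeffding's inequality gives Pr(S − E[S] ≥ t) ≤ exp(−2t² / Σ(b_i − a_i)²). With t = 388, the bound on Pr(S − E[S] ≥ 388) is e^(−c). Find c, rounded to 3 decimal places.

53.987

Σ(b_i − a_i)² = 33·(13)² = 5577.
c = 2t²/5577 = 2·388²/5577 = 53.9874.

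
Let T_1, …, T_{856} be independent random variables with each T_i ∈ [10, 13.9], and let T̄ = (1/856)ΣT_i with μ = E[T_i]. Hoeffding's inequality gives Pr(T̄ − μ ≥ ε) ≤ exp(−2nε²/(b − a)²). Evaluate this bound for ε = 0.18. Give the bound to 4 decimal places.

0.0261

Exponent: 2nε²/(b − a)² = 2·856·0.18² / 3.9² = 3.64686.
Bound = exp(−3.64686) = 0.02607.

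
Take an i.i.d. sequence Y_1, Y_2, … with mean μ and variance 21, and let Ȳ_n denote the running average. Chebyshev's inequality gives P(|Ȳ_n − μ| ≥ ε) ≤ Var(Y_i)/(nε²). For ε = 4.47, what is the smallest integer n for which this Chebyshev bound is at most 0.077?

Require 21/(n·4.47²) ≤ 0.077, i.e. n ≥ 21/(0.077·4.47²) = 13.649.
The smallest integer n is 14.

14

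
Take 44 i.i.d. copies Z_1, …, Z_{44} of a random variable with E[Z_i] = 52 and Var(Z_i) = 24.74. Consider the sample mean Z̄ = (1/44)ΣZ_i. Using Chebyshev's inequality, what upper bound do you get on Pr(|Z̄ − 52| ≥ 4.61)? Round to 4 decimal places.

0.0265

Var(Z̄) = Var(Z_i)/n = 24.74/44 = 0.56227.
Chebyshev: Pr(|Z̄ − 52| ≥ 4.61) ≤ Var(Z̄)/(4.61)² = 24.74/(44·4.61²) = 0.0265.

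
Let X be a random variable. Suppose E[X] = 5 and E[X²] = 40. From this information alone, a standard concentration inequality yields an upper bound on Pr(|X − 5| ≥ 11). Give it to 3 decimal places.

0.124

The first two moments determine the variance, so Chebyshev's inequality is the sharpest standard bound available.
Var(X) = E[X²] − (E[X])² = 40 − 25 = 15.
Chebyshev's inequality: Pr(|X − μ| ≥ t) ≤ Var(X)/t² = 15/121 = 0.1240.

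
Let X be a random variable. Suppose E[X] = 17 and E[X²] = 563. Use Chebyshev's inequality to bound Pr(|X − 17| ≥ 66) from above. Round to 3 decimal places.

Var(X) = E[X²] − (E[X])² = 563 − 289 = 274.
Chebyshev's inequality: Pr(|X − μ| ≥ t) ≤ Var(X)/t² = 274/4356 = 0.0629.

0.063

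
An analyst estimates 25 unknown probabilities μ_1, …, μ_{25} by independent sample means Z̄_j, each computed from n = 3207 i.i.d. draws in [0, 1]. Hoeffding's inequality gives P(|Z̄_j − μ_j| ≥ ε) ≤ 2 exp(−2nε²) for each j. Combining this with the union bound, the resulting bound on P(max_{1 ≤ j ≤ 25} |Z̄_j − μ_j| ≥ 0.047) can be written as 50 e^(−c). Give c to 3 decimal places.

14.169

Union bound over the 25 events: P(max_{1 ≤ j ≤ 25} |Z̄_j − μ_j| ≥ 0.047) ≤ 25·2·exp(−2nε²) = 50 exp(−2·3207·0.047²).
So c = 2·3207·0.047² = 14.1685.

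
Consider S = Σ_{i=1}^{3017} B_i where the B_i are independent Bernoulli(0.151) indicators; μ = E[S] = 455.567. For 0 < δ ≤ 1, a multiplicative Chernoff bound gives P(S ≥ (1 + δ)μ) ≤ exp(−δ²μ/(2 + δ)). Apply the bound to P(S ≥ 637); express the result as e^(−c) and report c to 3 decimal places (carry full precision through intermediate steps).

Write 637 = (1 + δ)μ, so δ = 637/455.567 − 1 = 0.3982576…
Then the exponent is δ²μ/(2 + δ) = (637 − μ)² / (μ·(2 + δ)) = 30.128984.

30.129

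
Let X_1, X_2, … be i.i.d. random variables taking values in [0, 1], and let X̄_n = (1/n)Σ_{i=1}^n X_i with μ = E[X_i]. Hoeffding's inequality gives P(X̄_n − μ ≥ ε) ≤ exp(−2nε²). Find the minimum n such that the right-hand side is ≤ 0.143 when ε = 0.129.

59

Require exp(−2nε²) ≤ 0.143, i.e. 2nε² ≥ ln(1/0.143) = 1.944911.
So n ≥ 1.944911 / (2·0.129²) = 58.437.
The smallest integer n is 59.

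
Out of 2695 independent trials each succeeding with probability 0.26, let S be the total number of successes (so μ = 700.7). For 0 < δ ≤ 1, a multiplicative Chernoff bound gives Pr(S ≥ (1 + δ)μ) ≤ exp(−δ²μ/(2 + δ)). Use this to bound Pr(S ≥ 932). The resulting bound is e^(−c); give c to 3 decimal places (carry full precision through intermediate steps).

32.768

Write 932 = (1 + δ)μ, so δ = 932/700.7 − 1 = 0.3300985…
Then the exponent is δ²μ/(2 + δ) = (932 − μ)² / (μ·(2 + δ)) = 32.767618.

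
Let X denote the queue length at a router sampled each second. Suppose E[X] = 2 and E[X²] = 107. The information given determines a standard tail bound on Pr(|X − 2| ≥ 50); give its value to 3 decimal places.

The first two moments determine the variance, so Chebyshev's inequality is the sharpest standard bound available.
Var(X) = E[X²] − (E[X])² = 107 − 4 = 103.
Chebyshev's inequality: Pr(|X − μ| ≥ t) ≤ Var(X)/t² = 103/2500 = 0.0412.

0.041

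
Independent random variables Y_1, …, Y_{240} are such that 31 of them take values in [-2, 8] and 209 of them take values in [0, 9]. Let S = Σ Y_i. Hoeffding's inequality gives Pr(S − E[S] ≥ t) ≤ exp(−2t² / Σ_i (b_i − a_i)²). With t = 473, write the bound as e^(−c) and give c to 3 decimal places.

22.341

Σ(b_i − a_i)² = 31·10² + 209·9² = 20029.
c = 2t² / 20029 = 2·473² / 20029 = 22.3405.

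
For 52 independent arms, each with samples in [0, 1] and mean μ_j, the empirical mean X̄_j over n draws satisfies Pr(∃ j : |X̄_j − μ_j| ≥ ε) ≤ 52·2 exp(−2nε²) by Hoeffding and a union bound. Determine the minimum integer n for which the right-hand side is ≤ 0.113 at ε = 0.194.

Need 2·52·exp(−2nε²) ≤ 0.113, i.e. exp(−2nε²) ≤ 0.113/104.
So 2nε² ≥ ln(104/0.113) = 6.824758.
Hence n ≥ 6.824758/(2·0.194²) = 90.668.
The smallest integer n is 91.

91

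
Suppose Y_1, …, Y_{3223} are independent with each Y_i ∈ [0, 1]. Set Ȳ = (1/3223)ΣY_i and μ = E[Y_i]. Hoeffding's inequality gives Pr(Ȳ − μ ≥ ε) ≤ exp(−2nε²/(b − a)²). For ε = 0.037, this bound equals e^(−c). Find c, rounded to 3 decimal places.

8.825

c = 2nε²/(b − a)² = 2·3223·0.037² / 1² = 8.8246.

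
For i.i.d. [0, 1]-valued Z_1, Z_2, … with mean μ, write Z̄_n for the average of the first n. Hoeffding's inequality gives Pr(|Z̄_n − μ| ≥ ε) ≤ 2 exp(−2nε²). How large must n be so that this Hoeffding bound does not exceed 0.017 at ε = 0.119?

Require 2·exp(−2nε²) ≤ 0.017, i.e. 2nε² ≥ ln(2/0.017) = 4.767689.
So n ≥ 4.767689 / (2·0.119²) = 168.339.
The smallest integer n is 169.

169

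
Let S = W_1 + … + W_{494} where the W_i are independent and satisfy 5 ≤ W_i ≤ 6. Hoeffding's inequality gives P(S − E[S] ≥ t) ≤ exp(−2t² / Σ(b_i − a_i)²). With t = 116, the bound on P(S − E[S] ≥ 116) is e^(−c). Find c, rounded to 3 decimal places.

54.478

Σ(b_i − a_i)² = 494·(1)² = 494.
c = 2t²/494 = 2·116²/494 = 54.4777.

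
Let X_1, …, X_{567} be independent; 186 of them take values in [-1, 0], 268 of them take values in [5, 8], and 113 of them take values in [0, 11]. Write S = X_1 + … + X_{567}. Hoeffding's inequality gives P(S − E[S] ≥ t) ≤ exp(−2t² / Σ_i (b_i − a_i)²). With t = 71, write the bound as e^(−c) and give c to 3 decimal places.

Σ(b_i − a_i)² = 186·1² + 268·3² + 113·11² = 16271.
c = 2t² / 16271 = 2·71² / 16271 = 0.6196.

0.620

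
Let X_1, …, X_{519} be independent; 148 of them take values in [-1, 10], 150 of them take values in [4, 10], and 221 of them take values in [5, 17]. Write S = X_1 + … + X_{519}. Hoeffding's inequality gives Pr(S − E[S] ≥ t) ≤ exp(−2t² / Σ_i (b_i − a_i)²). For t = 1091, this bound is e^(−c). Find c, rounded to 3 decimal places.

Σ(b_i − a_i)² = 148·11² + 150·6² + 221·12² = 55132.
c = 2t² / 55132 = 2·1091² / 55132 = 43.1793.

43.179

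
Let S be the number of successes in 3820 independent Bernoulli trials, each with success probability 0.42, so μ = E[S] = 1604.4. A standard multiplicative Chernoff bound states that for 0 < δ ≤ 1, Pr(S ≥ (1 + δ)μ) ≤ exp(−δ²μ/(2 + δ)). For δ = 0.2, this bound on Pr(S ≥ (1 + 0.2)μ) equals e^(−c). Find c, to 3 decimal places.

c = δ²μ/(2 + δ) = 0.2²·1604.4/(2 + 0.2) = 29.1709.

29.171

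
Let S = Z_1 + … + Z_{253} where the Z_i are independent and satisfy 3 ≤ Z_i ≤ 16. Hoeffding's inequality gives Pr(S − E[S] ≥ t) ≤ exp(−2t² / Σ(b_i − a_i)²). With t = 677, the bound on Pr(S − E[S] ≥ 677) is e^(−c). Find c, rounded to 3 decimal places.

21.439

Σ(b_i − a_i)² = 253·(13)² = 42757.
c = 2t²/42757 = 2·677²/42757 = 21.4388.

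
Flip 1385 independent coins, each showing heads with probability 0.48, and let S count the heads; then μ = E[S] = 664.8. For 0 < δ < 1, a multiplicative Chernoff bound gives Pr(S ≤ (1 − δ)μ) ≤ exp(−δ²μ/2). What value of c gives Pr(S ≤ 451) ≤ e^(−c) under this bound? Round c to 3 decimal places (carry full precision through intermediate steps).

Write 451 = (1 − δ)μ, so δ = 1 − 451/664.8 = 0.3216005…
Then the exponent is δ²μ/2 = (μ − 451)²/(2μ) = 34.379091.

34.379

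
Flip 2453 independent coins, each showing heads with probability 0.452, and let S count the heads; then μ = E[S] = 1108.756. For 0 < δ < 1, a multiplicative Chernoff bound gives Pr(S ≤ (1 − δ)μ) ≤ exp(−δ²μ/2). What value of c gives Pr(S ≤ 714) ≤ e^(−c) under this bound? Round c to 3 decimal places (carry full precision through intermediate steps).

Write 714 = (1 − δ)μ, so δ = 1 − 714/1108.756 = 0.3560351…
Then the exponent is δ²μ/2 = (μ − 714)²/(2μ) = 70.273486.

70.273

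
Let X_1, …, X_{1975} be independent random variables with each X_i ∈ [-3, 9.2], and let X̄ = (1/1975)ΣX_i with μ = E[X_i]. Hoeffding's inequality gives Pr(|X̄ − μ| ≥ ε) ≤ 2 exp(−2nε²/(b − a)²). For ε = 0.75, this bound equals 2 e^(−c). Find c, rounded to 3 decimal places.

14.928

c = 2nε²/(b − a)² = 2·1975·0.75² / 12.2² = 14.9279.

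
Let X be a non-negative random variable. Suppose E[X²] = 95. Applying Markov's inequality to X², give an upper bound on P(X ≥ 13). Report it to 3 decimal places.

Since X ≥ 0, the event {X ≥ 13} is the same as {X² ≥ 169}.
Markov's inequality applied to X² gives P(X² ≥ 169) ≤ E[X²]/169 = 95/169 = 0.5621.

0.562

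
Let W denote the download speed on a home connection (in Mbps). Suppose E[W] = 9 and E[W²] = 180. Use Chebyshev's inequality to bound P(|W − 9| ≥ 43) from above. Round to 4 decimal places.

Var(W) = E[W²] − (E[W])² = 180 − 81 = 99.
Chebyshev's inequality: P(|W − μ| ≥ t) ≤ Var(W)/t² = 99/1849 = 0.0535.

0.0535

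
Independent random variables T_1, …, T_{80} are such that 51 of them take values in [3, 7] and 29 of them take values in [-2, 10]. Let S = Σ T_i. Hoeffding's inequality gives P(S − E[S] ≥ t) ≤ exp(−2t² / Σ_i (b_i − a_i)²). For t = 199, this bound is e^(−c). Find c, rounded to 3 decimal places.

Σ(b_i − a_i)² = 51·4² + 29·12² = 4992.
c = 2t² / 4992 = 2·199² / 4992 = 15.8658.

15.866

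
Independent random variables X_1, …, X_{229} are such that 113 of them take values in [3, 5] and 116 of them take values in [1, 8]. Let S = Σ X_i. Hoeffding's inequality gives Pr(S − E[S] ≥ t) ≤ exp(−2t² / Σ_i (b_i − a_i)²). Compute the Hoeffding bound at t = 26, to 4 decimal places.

Σ(b_i − a_i)² = 113·2² + 116·7² = 6136.
Exponent = 2·26² / 6136 = 0.22034.
Bound = exp(−0.22034) = 0.80225.

0.8022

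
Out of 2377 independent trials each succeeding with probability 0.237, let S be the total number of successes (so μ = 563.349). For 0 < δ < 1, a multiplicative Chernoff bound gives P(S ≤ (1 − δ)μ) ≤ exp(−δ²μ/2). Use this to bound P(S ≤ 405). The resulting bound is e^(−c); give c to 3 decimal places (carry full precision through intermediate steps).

22.255

Write 405 = (1 − δ)μ, so δ = 1 − 405/563.349 = 0.2810851…
Then the exponent is δ²μ/2 = (μ − 405)²/(2μ) = 22.254771.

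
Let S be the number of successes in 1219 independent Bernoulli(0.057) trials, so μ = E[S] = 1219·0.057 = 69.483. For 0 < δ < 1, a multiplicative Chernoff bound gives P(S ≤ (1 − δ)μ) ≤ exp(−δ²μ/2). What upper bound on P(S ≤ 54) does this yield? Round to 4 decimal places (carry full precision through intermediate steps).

Write 54 = (1 − δ)μ, so δ = 1 − 54/69.483 = 0.2228315…
Then the exponent is δ²μ/2 = (μ − 54)²/(2μ) = 1.725050.
Bound = exp(−1.725050) = 0.17816.

0.1782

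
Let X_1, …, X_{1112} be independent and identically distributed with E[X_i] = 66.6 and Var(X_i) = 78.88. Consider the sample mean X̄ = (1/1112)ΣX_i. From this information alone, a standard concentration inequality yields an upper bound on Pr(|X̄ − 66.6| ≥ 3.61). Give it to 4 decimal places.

With mean and variance of each term known, Chebyshev's inequality bounds the deviation of the sum (or sample mean).
Var(X̄) = Var(X_i)/n = 78.88/1112 = 0.070935.
Chebyshev: Pr(|X̄ − 66.6| ≥ 3.61) ≤ Var(X̄)/(3.61)² = 78.88/(1112·3.61²) = 0.0054.

0.0054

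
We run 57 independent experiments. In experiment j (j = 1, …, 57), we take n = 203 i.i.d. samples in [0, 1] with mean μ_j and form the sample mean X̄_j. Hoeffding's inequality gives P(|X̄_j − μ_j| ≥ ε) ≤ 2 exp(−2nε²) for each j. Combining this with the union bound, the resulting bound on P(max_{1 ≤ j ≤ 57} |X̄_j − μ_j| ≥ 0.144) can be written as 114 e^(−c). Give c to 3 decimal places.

8.419

Union bound over the 57 events: P(max_{1 ≤ j ≤ 57} |X̄_j − μ_j| ≥ 0.144) ≤ 57·2·exp(−2nε²) = 114 exp(−2·203·0.144²).
So c = 2·203·0.144² = 8.4188.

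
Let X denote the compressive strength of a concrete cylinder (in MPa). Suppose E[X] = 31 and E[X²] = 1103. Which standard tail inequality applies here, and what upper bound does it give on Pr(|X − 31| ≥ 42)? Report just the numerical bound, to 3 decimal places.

The first two moments determine the variance, so Chebyshev's inequality is the sharpest standard bound available.
Var(X) = E[X²] − (E[X])² = 1103 − 961 = 142.
Chebyshev's inequality: Pr(|X − μ| ≥ t) ≤ Var(X)/t² = 142/1764 = 0.0805.

0.080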